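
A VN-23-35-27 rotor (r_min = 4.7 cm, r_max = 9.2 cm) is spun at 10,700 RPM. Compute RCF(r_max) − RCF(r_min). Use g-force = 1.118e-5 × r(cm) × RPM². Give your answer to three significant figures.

RCF_max = 1.118 × 10⁻⁵ × 9.2 × (10700)² = 1.118 × 10⁻⁵ × 9.2 × 114,490,000 ≈ 11,776 × g
RCF_min = 1.118 × 10⁻⁵ × 4.7 × (10700)² = 1.118 × 10⁻⁵ × 4.7 × 114,490,000 ≈ 6,016 × g
ΔRCF = 11,776 − 6,016 = 5,760

ΔRCF ≈ 5760 g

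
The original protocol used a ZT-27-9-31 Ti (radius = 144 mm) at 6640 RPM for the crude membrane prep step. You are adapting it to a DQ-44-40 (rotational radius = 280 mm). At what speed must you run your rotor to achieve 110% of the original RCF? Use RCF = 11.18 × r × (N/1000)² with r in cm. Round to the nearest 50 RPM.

≈ 5000 RPM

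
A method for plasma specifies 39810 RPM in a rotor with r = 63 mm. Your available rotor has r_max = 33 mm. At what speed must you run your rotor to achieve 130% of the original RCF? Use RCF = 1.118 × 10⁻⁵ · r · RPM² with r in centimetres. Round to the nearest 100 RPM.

62700 RPM

Original rotor: r = 63 mm = 6.3 cm
RCF = 1.118 × 10⁻⁵ × r × N²
RCF_original = 1.118 × 10⁻⁵ × 6.3 × (39810)² = 1.118 × 10⁻⁵ × 6.3 × 1,584,836,100 ≈ 111,626.3 × g
Target RCF = 1.3 × 111,626.3 ≈ 145,114.2 × g
Your rotor: r = 33 mm = 3.3 cm
145,114.2 = 1.118 × 10⁻⁵ × 3.3 × N²
N² = 145,114.2 / (3.6894 × 10⁻⁵) = 3,933,273,703
N ≈ √3,933,273,703 ≈ 62,715.8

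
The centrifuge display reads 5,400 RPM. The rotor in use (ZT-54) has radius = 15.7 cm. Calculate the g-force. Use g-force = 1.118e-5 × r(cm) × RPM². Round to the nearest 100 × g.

RCF ≈ 5100 × g

RCF = 1.118 × 10⁻⁵ × r × N²
RCF = 1.118 × 10⁻⁵ × 15.7 × (5400)² = 1.118 × 10⁻⁵ × 15.7 × 29,160,000 ≈ 5,118.3 × g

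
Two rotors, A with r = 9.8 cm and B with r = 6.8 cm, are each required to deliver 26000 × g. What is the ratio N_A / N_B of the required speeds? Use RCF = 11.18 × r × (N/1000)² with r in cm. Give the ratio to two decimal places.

0.83

At fixed RCF, N ∝ 1/√r, so N_A/N_B = √(r_B/r_A) = √(6.8/9.8) = √0.693878 = 0.8330.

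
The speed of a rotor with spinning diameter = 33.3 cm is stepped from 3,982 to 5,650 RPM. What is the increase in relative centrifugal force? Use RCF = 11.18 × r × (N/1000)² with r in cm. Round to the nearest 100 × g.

≈ 3000 g

r = 33.3 / 2 = 16.65 cm
RCF₁ = 11.18 × 16.65 × (3.982)² = 11.18 × 16.65 × 15.856324 ≈ 2,951.6 × g
RCF₂ = 11.18 × 16.65 × (5.65)² = 11.18 × 16.65 × 31.9225 ≈ 5,942.3 × g
Increase = 5,942.3 − 2,951.6 = 2,990.7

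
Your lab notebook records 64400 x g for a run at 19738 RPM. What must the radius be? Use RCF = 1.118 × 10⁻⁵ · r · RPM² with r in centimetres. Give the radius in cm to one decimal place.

r ≈ 14.8 cm

64400 = 1.118 × 10⁻⁵ × r × (19738)²
r = 64400 / (1.118 × 10⁻⁵ × 389,588,644) = 64400 / 4355.601 ≈ 14.786 cm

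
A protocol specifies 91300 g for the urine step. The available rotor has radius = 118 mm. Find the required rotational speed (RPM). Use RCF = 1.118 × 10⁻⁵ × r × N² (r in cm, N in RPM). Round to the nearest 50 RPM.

≈ 26300 RPM

r = 118 mm = 11.8 cm
RCF = 1.118 × 10⁻⁵ × r × N²
91,300 = 1.118 × 10⁻⁵ × 11.8 × N²
N² = 91,300 / (13.1924 × 10⁻⁵) = 692,065,128
N ≈ √692,065,128 ≈ 26,307.1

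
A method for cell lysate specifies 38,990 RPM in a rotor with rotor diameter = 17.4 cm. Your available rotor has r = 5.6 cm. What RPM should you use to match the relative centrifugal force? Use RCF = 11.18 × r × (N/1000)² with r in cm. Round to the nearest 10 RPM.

48600 RPM

Original rotor: r = 17.4 / 2 = 8.7 cm
RCF = 11.18 × r × (N/1000)²
RCF_original = 11.18 × 8.7 × (38.99)² = 11.18 × 8.7 × 1,520.2201 ≈ 147,865.7 × g
147,865.7 = 11.18 × 5.6 × (N/1000)²
(N/1000)² = 147,865.7 / 62.608 = 2361.77
N = 1000 × √2361.77 ≈ 48,598.0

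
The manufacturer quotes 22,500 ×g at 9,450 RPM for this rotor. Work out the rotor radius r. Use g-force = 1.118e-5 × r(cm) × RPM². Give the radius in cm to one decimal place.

22.5 cm

RCF = 1.118 × 10⁻⁵ × r × N²
22500 = 1.118 × 10⁻⁵ × r × (9450)²
r = 22500 / (1.118 × 10⁻⁵ × 89,302,500) = 22500 / 998.4019 ≈ 22.536 cm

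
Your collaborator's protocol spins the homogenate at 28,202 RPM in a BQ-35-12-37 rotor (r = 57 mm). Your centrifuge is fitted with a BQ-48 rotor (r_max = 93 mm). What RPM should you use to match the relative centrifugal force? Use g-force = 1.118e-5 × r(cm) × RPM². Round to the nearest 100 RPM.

Original rotor: r = 57 mm = 5.7 cm
RCF = 1.118 × 10⁻⁵ × r × N²
RCF_original = 1.118 × 10⁻⁵ × 5.7 × (28202)² = 1.118 × 10⁻⁵ × 5.7 × 795,352,804 ≈ 50,684.7 × g
Your rotor: r = 93 mm = 9.3 cm
50,684.7 = 1.118 × 10⁻⁵ × 9.3 × N²
N² = 50,684.7 / (10.3974 × 10⁻⁵) = 487,474,753
N ≈ √487,474,753 ≈ 22,078.8

22100 RPM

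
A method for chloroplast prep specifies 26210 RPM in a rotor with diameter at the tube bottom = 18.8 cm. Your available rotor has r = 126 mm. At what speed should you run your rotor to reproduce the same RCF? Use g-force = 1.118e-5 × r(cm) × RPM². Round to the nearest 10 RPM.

Original rotor: r = 18.8 / 2 = 9.4 cm
RCF_original = 1.118 × 10⁻⁵ × 9.4 × (26210)² = 1.118 × 10⁻⁵ × 9.4 × 686,964,100 ≈ 72,194.4 × g
Your rotor: r = 126 mm = 12.6 cm
72,194.4 = 1.118 × 10⁻⁵ × 12.6 × N²
N² = 72,194.4 / (14.0868 × 10⁻⁵) = 512,496,806
N ≈ √512,496,806 ≈ 22,638.4

22640 RPM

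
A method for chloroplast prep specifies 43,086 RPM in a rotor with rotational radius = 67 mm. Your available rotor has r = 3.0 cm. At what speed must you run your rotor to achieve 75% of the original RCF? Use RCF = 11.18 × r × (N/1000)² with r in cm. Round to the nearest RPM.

55763 RPM

Original rotor: r = 67 mm = 6.7 cm
RCF_original = 11.18 × 6.7 × (43.086)² = 11.18 × 6.7 × 1,856.403396 ≈ 139,055.8 × g
Target RCF = 0.75 × 139,055.8 ≈ 104,291.8 × g
104,291.8 = 11.18 × 3 × (N/1000)²
(N/1000)² = 104,291.8 / 33.54 = 3109.475
N = 1000 × √3109.475 ≈ 55,762.7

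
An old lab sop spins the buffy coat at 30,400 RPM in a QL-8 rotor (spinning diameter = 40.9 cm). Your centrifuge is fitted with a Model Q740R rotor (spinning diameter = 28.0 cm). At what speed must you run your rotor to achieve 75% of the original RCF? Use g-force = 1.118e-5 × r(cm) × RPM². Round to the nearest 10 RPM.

Original rotor: r = 40.9 / 2 = 20.45 cm
RCF_original = 1.118 × 10⁻⁵ × 20.45 × (30400)² = 1.118 × 10⁻⁵ × 20.45 × 924,160,000 ≈ 211,291.6 × g
Target RCF = 0.75 × 211,291.6 ≈ 158,468.7 × g
Your rotor: r = 28.0 / 2 = 14 cm
158,468.7 = 1.118 × 10⁻⁵ × 14 × N²
N² = 158,468.7 / (15.652 × 10⁻⁵) = 1,012,450,166
N ≈ √1,012,450,166 ≈ 31,819.0

≈ 31820 RPM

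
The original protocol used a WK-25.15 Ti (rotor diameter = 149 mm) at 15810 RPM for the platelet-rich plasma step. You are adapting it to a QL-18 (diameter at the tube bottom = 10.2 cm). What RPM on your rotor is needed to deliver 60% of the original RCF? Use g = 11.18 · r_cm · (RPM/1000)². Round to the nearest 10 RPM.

≈ 14800 RPM

Original rotor: r = 149 mm / 2 = 74.5 mm = 7.45 cm
RCF_original = 11.18 × 7.45 × (15.81)² = 11.18 × 7.45 × 249.9561 ≈ 20,819.1 × g
Target RCF = 0.6 × 20,819.1 ≈ 12,491.5 × g
Your rotor: r = 10.2 / 2 = 5.1 cm
12,491.5 = 11.18 × 5.1 × (N/1000)²
(N/1000)² = 12,491.5 / 57.018 = 219.0799
N = 1000 × √219.0799 ≈ 14,801.3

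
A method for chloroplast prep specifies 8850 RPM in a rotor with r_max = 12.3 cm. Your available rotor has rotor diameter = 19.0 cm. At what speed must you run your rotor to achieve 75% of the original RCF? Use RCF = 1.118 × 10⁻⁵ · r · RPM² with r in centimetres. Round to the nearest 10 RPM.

RCF = 1.118 × 10⁻⁵ × r × N²
RCF_original = 1.118 × 10⁻⁵ × 12.3 × (8850)² = 1.118 × 10⁻⁵ × 12.3 × 78,322,500 ≈ 10,770.4 × g
Target RCF = 0.75 × 10,770.4 ≈ 8,077.8 × g
Your rotor: r = 19.0 / 2 = 9.5 cm
8,077.8 = 1.118 × 10⁻⁵ × 9.5 × N²
N² = 8,077.8 / (10.621 × 10⁻⁵) = 76,054,985
N ≈ √76,054,985 ≈ 8,721.0

≈ 8720 RPM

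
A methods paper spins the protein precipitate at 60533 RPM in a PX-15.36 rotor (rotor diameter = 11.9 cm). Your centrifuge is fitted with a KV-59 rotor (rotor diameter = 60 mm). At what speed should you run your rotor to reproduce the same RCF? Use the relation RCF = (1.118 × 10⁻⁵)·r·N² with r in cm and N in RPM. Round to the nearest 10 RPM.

85250 RPM

Original rotor: r = 11.9 / 2 = 5.95 cm
RCF_original = 1.118 × 10⁻⁵ × 5.95 × (60533)² = 1.118 × 10⁻⁵ × 5.95 × 3,664,244,089 ≈ 243,749.2 × g
Your rotor: r = 60 mm / 2 = 30 mm = 3 cm
243,749.2 = 1.118 × 10⁻⁵ × 3 × N²
N² = 243,749.2 / (3.354 × 10⁻⁵) = 7,267,418,008
N ≈ √7,267,418,008 ≈ 85,249.2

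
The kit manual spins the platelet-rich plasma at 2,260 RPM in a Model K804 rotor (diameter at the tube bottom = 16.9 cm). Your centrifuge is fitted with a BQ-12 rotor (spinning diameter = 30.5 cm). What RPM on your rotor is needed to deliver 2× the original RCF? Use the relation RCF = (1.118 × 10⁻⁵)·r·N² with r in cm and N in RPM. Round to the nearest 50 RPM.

Original rotor: r = 16.9 / 2 = 8.45 cm
RCF = 1.118 × 10⁻⁵ × r × N²
RCF_original = 1.118 × 10⁻⁵ × 8.45 × (2260)² = 1.118 × 10⁻⁵ × 8.45 × 5,107,600 ≈ 482.5 × g
Target RCF = 2 × 482.5 ≈ 965 × g
Your rotor: r = 30.5 / 2 = 15.25 cm
965 = 1.118 × 10⁻⁵ × 15.25 × N²
N² = 965 / (17.0495 × 10⁻⁵) = 5,659,990
N ≈ √5,659,990 ≈ 2,379.1

≈ 2400 RPM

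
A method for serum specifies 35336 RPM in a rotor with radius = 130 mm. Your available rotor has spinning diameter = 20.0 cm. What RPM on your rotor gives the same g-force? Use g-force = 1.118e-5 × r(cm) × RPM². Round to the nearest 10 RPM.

≈ 40290 RPM

Original rotor: r = 130 mm = 13.0 cm
RCF = 1.118 × 10⁻⁵ × r × N²
RCF_original = 1.118 × 10⁻⁵ × 13 × (35336)² = 1.118 × 10⁻⁵ × 13 × 1,248,632,896 ≈ 181,476.3 × g
Your rotor: r = 20.0 / 2 = 10 cm
181,476.3 = 1.118 × 10⁻⁵ × 10 × N²
N² = 181,476.3 / (11.18 × 10⁻⁵) = 1,623,222,719
N ≈ √1,623,222,719 ≈ 40,289.2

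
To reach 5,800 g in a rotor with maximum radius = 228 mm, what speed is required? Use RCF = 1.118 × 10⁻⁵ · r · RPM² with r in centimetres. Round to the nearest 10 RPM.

≈ 4770 RPM

r = 228 mm = 22.8 cm
5,800 = 1.118 × 10⁻⁵ × 22.8 × N²
N² = 5,800 / (25.4904 × 10⁻⁵) = 22,753,664
N ≈ √22,753,664 ≈ 4,770.1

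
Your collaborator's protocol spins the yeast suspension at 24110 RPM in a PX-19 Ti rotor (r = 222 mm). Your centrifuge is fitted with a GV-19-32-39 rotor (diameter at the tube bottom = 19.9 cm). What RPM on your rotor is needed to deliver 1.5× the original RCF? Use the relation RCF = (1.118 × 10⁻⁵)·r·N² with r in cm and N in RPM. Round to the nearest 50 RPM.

Original rotor: r = 222 mm = 22.2 cm
RCF = 1.118 × 10⁻⁵ × r × N²
RCF_original = 1.118 × 10⁻⁵ × 22.2 × (24110)² = 1.118 × 10⁻⁵ × 22.2 × 581,292,100 ≈ 144,274.4 × g
Target RCF = 1.5 × 144,274.4 ≈ 216,411.6 × g
Your rotor: r = 19.9 / 2 = 9.95 cm
216,411.6 = 1.118 × 10⁻⁵ × 9.95 × N²
N² = 216,411.6 / (11.1241 × 10⁻⁵) = 1,945,430,192
N ≈ √1,945,430,192 ≈ 44,107.0

≈ 44100 RPM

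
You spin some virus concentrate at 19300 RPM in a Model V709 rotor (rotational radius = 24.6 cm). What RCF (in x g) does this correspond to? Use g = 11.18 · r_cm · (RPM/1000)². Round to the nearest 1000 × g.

RCF ≈ 102000 x g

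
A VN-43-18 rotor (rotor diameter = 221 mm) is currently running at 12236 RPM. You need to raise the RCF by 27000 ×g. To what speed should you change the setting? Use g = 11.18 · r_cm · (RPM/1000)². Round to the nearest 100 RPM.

19200 RPM

r = 221 mm / 2 = 110.5 mm = 11.05 cm
Current RCF = 11.18 × 11.05 × (12.236)² = 11.18 × 11.05 × 149.719696 ≈ 18,496.2 × g
Target RCF = 18,496.2 + 27,000 = 45,496.2 × g
(N/1000)² = 45,496.2 / 123.539 = 368.274
N = 1000 × √368.274 ≈ 19,190.5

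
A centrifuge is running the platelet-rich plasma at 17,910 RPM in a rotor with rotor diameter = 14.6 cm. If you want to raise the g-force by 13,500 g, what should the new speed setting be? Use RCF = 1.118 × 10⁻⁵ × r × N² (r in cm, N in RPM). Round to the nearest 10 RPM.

r = 14.6 / 2 = 7.3 cm
Current RCF = 1.118 × 10⁻⁵ × 7.3 × (17910)² = 1.118 × 10⁻⁵ × 7.3 × 320,768,100 ≈ 26,179.2 × g
Target RCF = 26,179.2 + 13,500 = 39,679.2 × g
N² = 39,679.2 / (8.1614 × 10⁻⁵) = 486,181,292
N ≈ √486,181,292 ≈ 22,049.5

≈ 22050 RPM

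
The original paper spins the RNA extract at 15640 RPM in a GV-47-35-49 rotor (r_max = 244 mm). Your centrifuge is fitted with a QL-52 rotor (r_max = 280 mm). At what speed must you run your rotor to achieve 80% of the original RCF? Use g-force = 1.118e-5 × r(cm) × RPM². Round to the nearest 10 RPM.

Original rotor: r = 244 mm = 24.4 cm
RCF_original = 1.118 × 10⁻⁵ × 24.4 × (15640)² = 1.118 × 10⁻⁵ × 24.4 × 244,609,600 ≈ 66,727.5 × g
Target RCF = 0.8 × 66,727.5 ≈ 53,382 × g
Your rotor: r = 280 mm = 28.0 cm
53,382 = 1.118 × 10⁻⁵ × 28 × N²
N² = 53,382 / (31.304 × 10⁻⁵) = 170,527,728
N ≈ √170,527,728 ≈ 13,058.6

≈ 13060 RPM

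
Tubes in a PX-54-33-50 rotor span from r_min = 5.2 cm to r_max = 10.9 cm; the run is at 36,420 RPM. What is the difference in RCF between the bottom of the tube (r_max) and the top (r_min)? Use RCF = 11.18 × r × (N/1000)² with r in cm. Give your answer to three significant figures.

RCF_max = 11.18 × 10.9 × (36.42)² = 11.18 × 10.9 × 1,326.4164 ≈ 161,639.8 × g
RCF_min = 11.18 × 5.2 × (36.42)² = 11.18 × 5.2 × 1,326.4164 ≈ 77,112.5 × g
ΔRCF = 161,639.8 − 77,112.5 = 84,527.3

ΔRCF ≈ 84500 x g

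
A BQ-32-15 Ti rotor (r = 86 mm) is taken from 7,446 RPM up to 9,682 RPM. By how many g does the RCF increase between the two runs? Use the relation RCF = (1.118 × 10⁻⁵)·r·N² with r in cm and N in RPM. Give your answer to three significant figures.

3680 g

r = 86 mm = 8.6 cm
RCF₁ = 1.118 × 10⁻⁵ × 8.6 × (7446)² = 1.118 × 10⁻⁵ × 8.6 × 55,442,916 ≈ 5,330.7 × g
RCF₂ = 1.118 × 10⁻⁵ × 8.6 × (9682)² = 1.118 × 10⁻⁵ × 8.6 × 93,741,124 ≈ 9,013 × g
Increase = 9,013 − 5,330.7 = 3,682.3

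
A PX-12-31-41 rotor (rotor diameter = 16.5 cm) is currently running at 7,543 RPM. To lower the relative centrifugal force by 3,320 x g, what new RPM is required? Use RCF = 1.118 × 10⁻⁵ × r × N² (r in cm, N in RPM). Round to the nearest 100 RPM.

r = 16.5 / 2 = 8.25 cm
Current RCF = 1.118 × 10⁻⁵ × 8.25 × (7543)² = 1.118 × 10⁻⁵ × 8.25 × 56,896,849 ≈ 5,247.9 × g
Target RCF = 5,247.9 − 3,320 = 1,927.9 × g
N² = 1,927.9 / (9.2235 × 10⁻⁵) = 20,902,044
N ≈ √20,902,044 ≈ 4,571.9

N₂ ≈ 4600 RPM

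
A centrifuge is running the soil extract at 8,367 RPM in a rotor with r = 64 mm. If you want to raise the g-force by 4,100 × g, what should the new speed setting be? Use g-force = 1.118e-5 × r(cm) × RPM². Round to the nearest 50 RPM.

≈ 11300 RPM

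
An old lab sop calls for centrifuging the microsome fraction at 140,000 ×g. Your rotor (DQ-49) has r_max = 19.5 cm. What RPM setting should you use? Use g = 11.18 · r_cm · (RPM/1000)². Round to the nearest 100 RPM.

25300 RPM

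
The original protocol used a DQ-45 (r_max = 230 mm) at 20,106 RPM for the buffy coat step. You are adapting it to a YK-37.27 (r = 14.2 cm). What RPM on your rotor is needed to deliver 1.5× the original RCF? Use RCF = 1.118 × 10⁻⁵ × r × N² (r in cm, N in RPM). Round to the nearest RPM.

Original rotor: r = 230 mm = 23.0 cm
RCF_original = 1.118 × 10⁻⁵ × 23 × (20106)² = 1.118 × 10⁻⁵ × 23 × 404,251,236 ≈ 103,949.2 × g
Target RCF = 1.5 × 103,949.2 ≈ 155,923.8 × g
155,923.8 = 1.118 × 10⁻⁵ × 14.2 × N²
N² = 155,923.8 / (15.8756 × 10⁻⁵) = 982,160,044
N ≈ √982,160,044 ≈ 31,339.4

≈ 31339 RPM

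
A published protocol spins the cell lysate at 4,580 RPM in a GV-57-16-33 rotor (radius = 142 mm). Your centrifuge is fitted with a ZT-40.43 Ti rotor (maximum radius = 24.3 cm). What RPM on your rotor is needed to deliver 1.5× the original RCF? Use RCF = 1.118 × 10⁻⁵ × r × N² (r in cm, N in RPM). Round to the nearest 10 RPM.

≈ 4290 RPM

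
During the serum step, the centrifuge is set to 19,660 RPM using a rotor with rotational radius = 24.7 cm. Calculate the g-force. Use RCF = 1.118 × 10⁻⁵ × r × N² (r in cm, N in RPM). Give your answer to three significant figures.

RCF = 1.118 × 10⁻⁵ × 24.7 × (19660)² = 1.118 × 10⁻⁵ × 24.7 × 386,515,600 ≈ 106,734.7 × g

RCF ≈ 107000 x g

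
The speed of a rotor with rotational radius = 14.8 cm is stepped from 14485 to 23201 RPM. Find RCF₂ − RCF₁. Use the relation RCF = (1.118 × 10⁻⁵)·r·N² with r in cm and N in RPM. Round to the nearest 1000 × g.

RCF₁ = 1.118 × 10⁻⁵ × 14.8 × (14485)² = 1.118 × 10⁻⁵ × 14.8 × 209,815,225 ≈ 34,716.9 × g
RCF₂ = 1.118 × 10⁻⁵ × 14.8 × (23201)² = 1.118 × 10⁻⁵ × 14.8 × 538,286,401 ≈ 89,067 × g
Increase = 89,067 − 34,716.9 = 54,350.1

54000 × g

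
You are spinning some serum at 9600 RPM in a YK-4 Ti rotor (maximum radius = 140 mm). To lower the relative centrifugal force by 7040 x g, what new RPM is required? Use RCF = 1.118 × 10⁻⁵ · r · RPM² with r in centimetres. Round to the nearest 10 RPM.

N₂ ≈ 6870 RPM

r = 140 mm = 14.0 cm
Current RCF = 1.118 × 10⁻⁵ × 14 × (9600)² = 1.118 × 10⁻⁵ × 14 × 92,160,000 ≈ 14,424.9 × g
Target RCF = 14,424.9 − 7,040 = 7,384.9 × g
N² = 7,384.9 / (15.652 × 10⁻⁵) = 47,181,830
N ≈ √47,181,830 ≈ 6,868.9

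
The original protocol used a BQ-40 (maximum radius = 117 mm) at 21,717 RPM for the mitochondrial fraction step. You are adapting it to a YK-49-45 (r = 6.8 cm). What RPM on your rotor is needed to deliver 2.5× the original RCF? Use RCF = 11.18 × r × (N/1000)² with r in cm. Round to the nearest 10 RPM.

Original rotor: r = 117 mm = 11.7 cm
RCF = 11.18 × r × (N/1000)²
RCF_original = 11.18 × 11.7 × (21.717)² = 11.18 × 11.7 × 471.628089 ≈ 61,691.8 × g
Target RCF = 2.5 × 61,691.8 ≈ 154,229.5 × g
154,229.5 = 11.18 × 6.8 × (N/1000)²
(N/1000)² = 154,229.5 / 76.024 = 2028.695
N = 1000 × √2028.695 ≈ 45,041.0

45040 RPM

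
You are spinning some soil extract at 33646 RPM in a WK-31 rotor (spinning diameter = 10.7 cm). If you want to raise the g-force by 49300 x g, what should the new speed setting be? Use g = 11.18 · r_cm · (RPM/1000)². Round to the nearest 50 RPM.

N₂ ≈ 44250 RPM

r = 10.7 / 2 = 5.35 cm
Current RCF = 11.18 × 5.35 × (33.646)² = 11.18 × 5.35 × 1,132.053316 ≈ 67,711.5 × g
Target RCF = 67,711.5 + 49,300 = 117,011.5 × g
(N/1000)² = 117,011.5 / 59.813 = 1956.289
N = 1000 × √1956.289 ≈ 44,230.0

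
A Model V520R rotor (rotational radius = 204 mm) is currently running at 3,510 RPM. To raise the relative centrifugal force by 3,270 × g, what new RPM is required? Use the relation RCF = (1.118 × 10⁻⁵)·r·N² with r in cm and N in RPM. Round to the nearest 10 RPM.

5160 RPM

r = 204 mm = 20.4 cm
Current RCF = 1.118 × 10⁻⁵ × 20.4 × (3510)² = 1.118 × 10⁻⁵ × 20.4 × 12,320,100 ≈ 2,809.9 × g
Target RCF = 2,809.9 + 3,270 = 6,079.9 × g
N² = 6,079.9 / (22.8072 × 10⁻⁵) = 26,657,810
N ≈ √26,657,810 ≈ 5,163.1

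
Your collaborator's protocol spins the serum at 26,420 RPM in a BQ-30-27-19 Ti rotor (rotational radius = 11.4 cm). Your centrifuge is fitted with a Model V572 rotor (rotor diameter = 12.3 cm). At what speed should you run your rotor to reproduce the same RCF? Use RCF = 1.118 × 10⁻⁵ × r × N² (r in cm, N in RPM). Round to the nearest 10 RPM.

≈ 35970 RPM

RCF_original = 1.118 × 10⁻⁵ × 11.4 × (26420)² = 1.118 × 10⁻⁵ × 11.4 × 698,016,400 ≈ 88,963.6 × g
Your rotor: r = 12.3 / 2 = 6.15 cm
88,963.6 = 1.118 × 10⁻⁵ × 6.15 × N²
N² = 88,963.6 / (6.8757 × 10⁻⁵) = 1,293,884,259
N ≈ √1,293,884,259 ≈ 35,970.6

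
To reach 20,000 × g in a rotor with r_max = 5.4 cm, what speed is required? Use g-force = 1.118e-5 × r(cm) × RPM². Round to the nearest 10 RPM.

RCF = 1.118 × 10⁻⁵ × r × N²
20,000 = 1.118 × 10⁻⁵ × 5.4 × N²
N² = 20,000 / (6.0372 × 10⁻⁵) = 331,279,401
N ≈ √331,279,401 ≈ 18,201.1

18200 RPM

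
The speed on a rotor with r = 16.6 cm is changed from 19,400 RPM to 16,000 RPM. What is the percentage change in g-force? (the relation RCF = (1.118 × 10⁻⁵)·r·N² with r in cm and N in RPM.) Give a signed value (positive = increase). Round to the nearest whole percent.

RCF ∝ N², so the ratio is (16000/19400)² = (0.824742)² = 0.6802.
Change = 0.6802 − 1 = -0.3198 → -32.0%.

-32%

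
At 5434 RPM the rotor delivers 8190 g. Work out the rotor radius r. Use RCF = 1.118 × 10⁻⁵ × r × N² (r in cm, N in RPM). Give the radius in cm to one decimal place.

r ≈ 24.8 cm

RCF = 1.118 × 10⁻⁵ × r × N²
8190 = 1.118 × 10⁻⁵ × r × (5434)²
r = 8190 / (1.118 × 10⁻⁵ × 29,528,356) = 8190 / 330.127 ≈ 24.809 cm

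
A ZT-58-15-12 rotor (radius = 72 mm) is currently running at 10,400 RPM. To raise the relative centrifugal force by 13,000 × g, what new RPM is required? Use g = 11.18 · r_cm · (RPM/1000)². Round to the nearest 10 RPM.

r = 72 mm = 7.2 cm
Current RCF = 11.18 × 7.2 × (10.4)² = 11.18 × 7.2 × 108.16 ≈ 8,706.4 × g
Target RCF = 8,706.4 + 13,000 = 21,706.4 × g
(N/1000)² = 21,706.4 / 80.496 = 269.6581
N = 1000 × √269.6581 ≈ 16,421.3

N₂ ≈ 16420 RPM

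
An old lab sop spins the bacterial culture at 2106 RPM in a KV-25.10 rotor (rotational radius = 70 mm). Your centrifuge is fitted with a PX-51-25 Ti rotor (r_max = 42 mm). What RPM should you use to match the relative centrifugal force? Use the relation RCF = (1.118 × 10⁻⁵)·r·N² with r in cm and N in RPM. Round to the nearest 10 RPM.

Original rotor: r = 70 mm = 7.0 cm
RCF_original = 1.118 × 10⁻⁵ × 7 × (2106)² = 1.118 × 10⁻⁵ × 7 × 4,435,236 ≈ 347.1 × g
Your rotor: r = 42 mm = 4.2 cm
347.1 = 1.118 × 10⁻⁵ × 4.2 × N²
N² = 347.1 / (4.6956 × 10⁻⁵) = 7,392,027
N ≈ √7,392,027 ≈ 2,718.8

2720 RPM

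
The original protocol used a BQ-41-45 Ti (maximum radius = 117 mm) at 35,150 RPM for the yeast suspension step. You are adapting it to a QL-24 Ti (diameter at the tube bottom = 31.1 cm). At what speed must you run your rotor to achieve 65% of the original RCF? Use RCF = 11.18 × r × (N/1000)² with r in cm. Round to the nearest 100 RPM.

24600 RPM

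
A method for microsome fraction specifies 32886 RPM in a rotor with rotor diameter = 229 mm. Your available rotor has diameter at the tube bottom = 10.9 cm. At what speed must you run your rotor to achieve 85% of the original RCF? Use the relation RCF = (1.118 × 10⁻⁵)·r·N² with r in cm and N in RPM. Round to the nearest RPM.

Original rotor: r = 229 mm / 2 = 114.5 mm = 11.45 cm
RCF_original = 1.118 × 10⁻⁵ × 11.45 × (32886)² = 1.118 × 10⁻⁵ × 11.45 × 1,081,488,996 ≈ 138,442.5 × g
Target RCF = 0.85 × 138,442.5 ≈ 117,676.1 × g
Your rotor: r = 10.9 / 2 = 5.45 cm
117,676.1 = 1.118 × 10⁻⁵ × 5.45 × N²
N² = 117,676.1 / (6.0931 × 10⁻⁵) = 1,931,300,980
N ≈ √1,931,300,980 ≈ 43,946.6

43947 RPM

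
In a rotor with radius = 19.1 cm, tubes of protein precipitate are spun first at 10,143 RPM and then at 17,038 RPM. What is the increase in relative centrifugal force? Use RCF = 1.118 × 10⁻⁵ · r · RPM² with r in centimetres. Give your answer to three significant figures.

40000 ×g

RCF₁ = 1.118 × 10⁻⁵ × 19.1 × (10143)² = 1.118 × 10⁻⁵ × 19.1 × 102,880,449 ≈ 21,968.9 × g
RCF₂ = 1.118 × 10⁻⁵ × 19.1 × (17038)² = 1.118 × 10⁻⁵ × 19.1 × 290,293,444 ≈ 61,988.7 × g
Increase = 61,988.7 − 21,968.9 = 40,019.8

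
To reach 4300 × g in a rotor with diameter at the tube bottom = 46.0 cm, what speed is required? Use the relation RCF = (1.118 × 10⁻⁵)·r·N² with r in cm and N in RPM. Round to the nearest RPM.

r = 46.0 / 2 = 23 cm
RCF = 1.118 × 10⁻⁵ × r × N²
4,300 = 1.118 × 10⁻⁵ × 23 × N²
N² = 4,300 / (25.714 × 10⁻⁵) = 16,722,408
N ≈ √16,722,408 ≈ 4,089.3

4089 RPM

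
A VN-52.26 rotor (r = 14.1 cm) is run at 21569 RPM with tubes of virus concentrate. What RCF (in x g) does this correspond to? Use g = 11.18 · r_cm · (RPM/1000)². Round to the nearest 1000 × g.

RCF ≈ 73000 x g

RCF = 11.18 × r × (N/1000)²
RCF = 11.18 × 14.1 × (21.569)² = 11.18 × 14.1 × 465.221761 ≈ 73,336.6 × g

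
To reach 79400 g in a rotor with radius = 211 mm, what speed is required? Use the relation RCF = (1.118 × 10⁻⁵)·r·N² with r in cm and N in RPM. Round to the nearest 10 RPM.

r = 211 mm = 21.1 cm
79,400 = 1.118 × 10⁻⁵ × 21.1 × N²
N² = 79,400 / (23.5898 × 10⁻⁵) = 336,586,152
N ≈ √336,586,152 ≈ 18,346.3

≈ 18350 RPM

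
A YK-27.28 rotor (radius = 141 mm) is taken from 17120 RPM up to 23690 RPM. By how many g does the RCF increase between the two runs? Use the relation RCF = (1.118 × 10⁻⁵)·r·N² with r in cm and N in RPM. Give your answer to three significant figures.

r = 141 mm = 14.1 cm
RCF₁ = 1.118 × 10⁻⁵ × 14.1 × (17120)² = 1.118 × 10⁻⁵ × 14.1 × 293,094,400 ≈ 46,202.8 × g
RCF₂ = 1.118 × 10⁻⁵ × 14.1 × (23690)² = 1.118 × 10⁻⁵ × 14.1 × 561,216,100 ≈ 88,469 × g
Increase = 88,469 − 46,202.8 = 42,266.2

≈ 42300 g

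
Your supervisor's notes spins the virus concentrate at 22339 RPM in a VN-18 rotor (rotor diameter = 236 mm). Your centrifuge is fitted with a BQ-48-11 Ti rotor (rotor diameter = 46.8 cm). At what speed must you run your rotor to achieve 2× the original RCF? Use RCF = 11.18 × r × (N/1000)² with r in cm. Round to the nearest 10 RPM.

≈ 22430 RPM

Original rotor: r = 236 mm / 2 = 118 mm = 11.8 cm
RCF_original = 11.18 × 11.8 × (22.339)² = 11.18 × 11.8 × 499.030921 ≈ 65,834.2 × g
Target RCF = 2 × 65,834.2 ≈ 131,668.4 × g
Your rotor: r = 46.8 / 2 = 23.4 cm
131,668.4 = 11.18 × 23.4 × (N/1000)²
(N/1000)² = 131,668.4 / 261.612 = 503.2965
N = 1000 × √503.2965 ≈ 22,434.3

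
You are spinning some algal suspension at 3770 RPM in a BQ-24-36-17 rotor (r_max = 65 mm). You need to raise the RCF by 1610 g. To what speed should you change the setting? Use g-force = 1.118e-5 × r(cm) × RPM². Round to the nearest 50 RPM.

r = 65 mm = 6.5 cm
Current RCF = 1.118 × 10⁻⁵ × 6.5 × (3770)² = 1.118 × 10⁻⁵ × 6.5 × 14,212,900 ≈ 1,032.9 × g
Target RCF = 1,032.9 + 1,610 = 2,642.9 × g
N² = 2,642.9 / (7.267 × 10⁻⁵) = 36,368,515
N ≈ √36,368,515 ≈ 6,030.6

N₂ ≈ 6050 RPM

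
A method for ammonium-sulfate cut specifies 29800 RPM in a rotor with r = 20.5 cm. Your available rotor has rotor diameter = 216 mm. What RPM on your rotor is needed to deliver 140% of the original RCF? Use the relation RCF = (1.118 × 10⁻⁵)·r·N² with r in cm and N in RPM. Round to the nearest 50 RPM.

≈ 48600 RPM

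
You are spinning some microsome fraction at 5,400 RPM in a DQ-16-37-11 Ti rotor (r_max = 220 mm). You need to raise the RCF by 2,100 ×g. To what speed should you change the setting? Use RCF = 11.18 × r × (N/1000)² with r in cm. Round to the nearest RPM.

≈ 6140 RPM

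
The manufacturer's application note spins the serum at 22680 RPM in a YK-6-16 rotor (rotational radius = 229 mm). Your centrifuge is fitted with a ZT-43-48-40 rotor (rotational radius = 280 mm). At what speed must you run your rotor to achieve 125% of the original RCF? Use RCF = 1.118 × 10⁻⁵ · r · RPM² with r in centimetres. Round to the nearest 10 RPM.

22930 RPM

Original rotor: r = 229 mm = 22.9 cm
RCF_original = 1.118 × 10⁻⁵ × 22.9 × (22680)² = 1.118 × 10⁻⁵ × 22.9 × 514,382,400 ≈ 131,693.2 × g
Target RCF = 1.25 × 131,693.2 ≈ 164,616.5 × g
Your rotor: r = 280 mm = 28.0 cm
164,616.5 = 1.118 × 10⁻⁵ × 28 × N²
N² = 164,616.5 / (31.304 × 10⁻⁵) = 525,864,107
N ≈ √525,864,107 ≈ 22,931.7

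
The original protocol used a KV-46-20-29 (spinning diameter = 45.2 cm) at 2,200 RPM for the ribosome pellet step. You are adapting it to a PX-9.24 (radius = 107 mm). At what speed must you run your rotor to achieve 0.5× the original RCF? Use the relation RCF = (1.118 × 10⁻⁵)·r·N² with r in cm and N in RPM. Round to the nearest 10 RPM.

≈ 2260 RPM

Original rotor: r = 45.2 / 2 = 22.6 cm
RCF = 1.118 × 10⁻⁵ × r × N²
RCF_original = 1.118 × 10⁻⁵ × 22.6 × (2200)² = 1.118 × 10⁻⁵ × 22.6 × 4,840,000 ≈ 1,222.9 × g
Target RCF = 0.5 × 1,222.9 ≈ 611.5 × g
Your rotor: r = 107 mm = 10.7 cm
611.5 = 1.118 × 10⁻⁵ × 10.7 × N²
N² = 611.5 / (11.9626 × 10⁻⁵) = 5,111,765
N ≈ √5,111,765 ≈ 2,260.9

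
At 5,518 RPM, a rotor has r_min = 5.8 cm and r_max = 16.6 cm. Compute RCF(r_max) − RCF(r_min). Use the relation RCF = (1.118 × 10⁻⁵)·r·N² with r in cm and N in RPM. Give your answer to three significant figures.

3680 x g

ΔRCF = 1.118 × 10⁻⁵ × (r_max − r_min) × N² = 1.118 × 10⁻⁵ × 10.8 × 30,448,324 ≈ 3,676.5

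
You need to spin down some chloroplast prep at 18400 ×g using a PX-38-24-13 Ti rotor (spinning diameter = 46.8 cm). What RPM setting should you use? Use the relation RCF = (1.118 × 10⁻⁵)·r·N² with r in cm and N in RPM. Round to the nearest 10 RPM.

8390 RPM

r = 46.8 / 2 = 23.4 cm
18,400 = 1.118 × 10⁻⁵ × 23.4 × N²
N² = 18,400 / (26.1612 × 10⁻⁵) = 70,333,165
N ≈ √70,333,165 ≈ 8,386.5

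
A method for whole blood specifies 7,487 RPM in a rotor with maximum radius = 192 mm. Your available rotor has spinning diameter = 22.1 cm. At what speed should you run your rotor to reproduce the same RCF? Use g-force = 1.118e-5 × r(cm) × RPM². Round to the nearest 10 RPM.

Original rotor: r = 192 mm = 19.2 cm
RCF_original = 1.118 × 10⁻⁵ × 19.2 × (7487)² = 1.118 × 10⁻⁵ × 19.2 × 56,055,169 ≈ 12,032.6 × g
Your rotor: r = 22.1 / 2 = 11.05 cm
12,032.6 = 1.118 × 10⁻⁵ × 11.05 × N²
N² = 12,032.6 / (12.3539 × 10⁻⁵) = 97,399,202
N ≈ √97,399,202 ≈ 9,869.1

≈ 9870 RPM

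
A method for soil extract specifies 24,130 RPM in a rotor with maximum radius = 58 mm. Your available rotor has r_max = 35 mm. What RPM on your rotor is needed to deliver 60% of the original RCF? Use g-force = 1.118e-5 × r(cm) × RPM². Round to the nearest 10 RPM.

24060 RPM

Original rotor: r = 58 mm = 5.8 cm
RCF_original = 1.118 × 10⁻⁵ × 5.8 × (24130)² = 1.118 × 10⁻⁵ × 5.8 × 582,256,900 ≈ 37,755.9 × g
Target RCF = 0.6 × 37,755.9 ≈ 22,653.5 × g
Your rotor: r = 35 mm = 3.5 cm
22,653.5 = 1.118 × 10⁻⁵ × 3.5 × N²
N² = 22,653.5 / (3.913 × 10⁻⁵) = 578,929,210
N ≈ √578,929,210 ≈ 24,060.9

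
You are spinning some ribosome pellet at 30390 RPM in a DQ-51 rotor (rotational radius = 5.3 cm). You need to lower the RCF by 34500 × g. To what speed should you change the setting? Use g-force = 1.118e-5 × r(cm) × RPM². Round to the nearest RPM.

18475 RPM

Current RCF = 1.118 × 10⁻⁵ × 5.3 × (30390)² = 1.118 × 10⁻⁵ × 5.3 × 923,552,100 ≈ 54,724.2 × g
Target RCF = 54,724.2 − 34,500 = 20,224.2 × g
N² = 20,224.2 / (5.9254 × 10⁻⁵) = 341,313,667
N ≈ √341,313,667 ≈ 18,474.7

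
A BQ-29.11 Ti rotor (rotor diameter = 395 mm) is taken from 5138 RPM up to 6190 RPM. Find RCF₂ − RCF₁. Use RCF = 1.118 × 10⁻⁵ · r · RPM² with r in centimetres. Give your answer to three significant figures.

≈ 2630 g

r = 395 mm / 2 = 197.5 mm = 19.75 cm
RCF₁ = 1.118 × 10⁻⁵ × 19.75 × (5138)² = 1.118 × 10⁻⁵ × 19.75 × 26,399,044 ≈ 5,829 × g
RCF₂ = 1.118 × 10⁻⁵ × 19.75 × (6190)² = 1.118 × 10⁻⁵ × 19.75 × 38,316,100 ≈ 8,460.4 × g
Increase = 8,460.4 − 5,829 = 2,631.4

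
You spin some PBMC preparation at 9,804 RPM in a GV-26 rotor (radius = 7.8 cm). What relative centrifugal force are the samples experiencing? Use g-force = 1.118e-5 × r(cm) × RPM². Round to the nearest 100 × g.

RCF = 1.118 × 10⁻⁵ × r × N²
RCF = 1.118 × 10⁻⁵ × 7.8 × (9804)² = 1.118 × 10⁻⁵ × 7.8 × 96,118,416 ≈ 8,381.9 × g

RCF ≈ 8400 x g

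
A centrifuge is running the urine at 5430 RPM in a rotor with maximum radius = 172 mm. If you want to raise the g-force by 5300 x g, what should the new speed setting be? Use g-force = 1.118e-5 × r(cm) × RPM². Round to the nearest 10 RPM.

r = 172 mm = 17.2 cm
Current RCF = 1.118 × 10⁻⁵ × 17.2 × (5430)² = 1.118 × 10⁻⁵ × 17.2 × 29,484,900 ≈ 5,669.8 × g
Target RCF = 5,669.8 + 5,300 = 10,969.8 × g
N² = 10,969.8 / (19.2296 × 10⁻⁵) = 57,046,428
N ≈ √57,046,428 ≈ 7,552.9

N₂ ≈ 7550 RPM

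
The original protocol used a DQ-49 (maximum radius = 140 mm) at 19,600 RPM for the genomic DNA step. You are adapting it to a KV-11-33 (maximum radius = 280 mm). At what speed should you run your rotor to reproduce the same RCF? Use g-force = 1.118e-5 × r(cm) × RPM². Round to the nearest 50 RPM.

Original rotor: r = 140 mm = 14.0 cm
RCF_original = 1.118 × 10⁻⁵ × 14 × (19600)² = 1.118 × 10⁻⁵ × 14 × 384,160,000 ≈ 60,128.7 × g
Your rotor: r = 280 mm = 28.0 cm
60,128.7 = 1.118 × 10⁻⁵ × 28 × N²
N² = 60,128.7 / (31.304 × 10⁻⁵) = 192,079,926
N ≈ √192,079,926 ≈ 13,859.3

13850 RPM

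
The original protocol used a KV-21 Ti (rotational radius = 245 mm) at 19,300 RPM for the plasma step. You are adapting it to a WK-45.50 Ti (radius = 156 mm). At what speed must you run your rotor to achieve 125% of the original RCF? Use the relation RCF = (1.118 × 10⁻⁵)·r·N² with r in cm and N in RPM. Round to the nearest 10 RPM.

Original rotor: r = 245 mm = 24.5 cm
RCF = 1.118 × 10⁻⁵ × r × N²
RCF_original = 1.118 × 10⁻⁵ × 24.5 × (19300)² = 1.118 × 10⁻⁵ × 24.5 × 372,490,000 ≈ 102,028.7 × g
Target RCF = 1.25 × 102,028.7 ≈ 127,535.9 × g
Your rotor: r = 156 mm = 15.6 cm
127,535.9 = 1.118 × 10⁻⁵ × 15.6 × N²
N² = 127,535.9 / (17.4408 × 10⁻⁵) = 731,250,287
N ≈ √731,250,287 ≈ 27,041.6

27040 RPM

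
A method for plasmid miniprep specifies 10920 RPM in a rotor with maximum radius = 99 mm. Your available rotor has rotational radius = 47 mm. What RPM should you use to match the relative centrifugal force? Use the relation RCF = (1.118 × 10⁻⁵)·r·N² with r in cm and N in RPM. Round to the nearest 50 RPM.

15850 RPM

Original rotor: r = 99 mm = 9.9 cm
RCF_original = 1.118 × 10⁻⁵ × 9.9 × (10920)² = 1.118 × 10⁻⁵ × 9.9 × 119,246,400 ≈ 13,198.4 × g
Your rotor: r = 47 mm = 4.7 cm
13,198.4 = 1.118 × 10⁻⁵ × 4.7 × N²
N² = 13,198.4 / (5.2546 × 10⁻⁵) = 251,178,015
N ≈ √251,178,015 ≈ 15,848.6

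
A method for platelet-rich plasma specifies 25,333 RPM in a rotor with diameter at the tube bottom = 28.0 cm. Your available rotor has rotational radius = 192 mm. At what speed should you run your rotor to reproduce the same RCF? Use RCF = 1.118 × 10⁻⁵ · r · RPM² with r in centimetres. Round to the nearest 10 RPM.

≈ 21630 RPM

Original rotor: r = 28.0 / 2 = 14 cm
RCF = 1.118 × 10⁻⁵ × r × N²
RCF_original = 1.118 × 10⁻⁵ × 14 × (25333)² = 1.118 × 10⁻⁵ × 14 × 641,760,889 ≈ 100,448.4 × g
Your rotor: r = 192 mm = 19.2 cm
100,448.4 = 1.118 × 10⁻⁵ × 19.2 × N²
N² = 100,448.4 / (21.4656 × 10⁻⁵) = 467,950,581
N ≈ √467,950,581 ≈ 21,632.2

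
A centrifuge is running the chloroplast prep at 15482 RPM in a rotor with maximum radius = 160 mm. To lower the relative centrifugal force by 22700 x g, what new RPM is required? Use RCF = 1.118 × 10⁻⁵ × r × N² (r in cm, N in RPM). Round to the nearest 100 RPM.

r = 160 mm = 16.0 cm
Current RCF = 1.118 × 10⁻⁵ × 16 × (15482)² = 1.118 × 10⁻⁵ × 16 × 239,692,324 ≈ 42,876.2 × g
Target RCF = 42,876.2 − 22,700 = 20,176.2 × g
N² = 20,176.2 / (17.888 × 10⁻⁵) = 112,791,816
N ≈ √112,791,816 ≈ 10,620.3

≈ 10600 RPM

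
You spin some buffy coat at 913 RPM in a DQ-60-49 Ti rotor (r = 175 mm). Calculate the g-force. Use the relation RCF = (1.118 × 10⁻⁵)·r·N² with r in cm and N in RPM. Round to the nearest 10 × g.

r = 175 mm = 17.5 cm
RCF = 1.118 × 10⁻⁵ × 17.5 × (913)² = 1.118 × 10⁻⁵ × 17.5 × 833,569 ≈ 163.1 × g

160 g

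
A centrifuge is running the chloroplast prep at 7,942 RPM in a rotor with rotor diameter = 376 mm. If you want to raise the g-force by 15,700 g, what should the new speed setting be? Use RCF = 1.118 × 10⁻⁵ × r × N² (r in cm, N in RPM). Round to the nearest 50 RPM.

r = 376 mm / 2 = 188 mm = 18.8 cm
Current RCF = 1.118 × 10⁻⁵ × 18.8 × (7942)² = 1.118 × 10⁻⁵ × 18.8 × 63,075,364 ≈ 13,257.4 × g
Target RCF = 13,257.4 + 15,700 = 28,957.4 × g
N² = 28,957.4 / (21.0184 × 10⁻⁵) = 137,771,667
N ≈ √137,771,667 ≈ 11,737.6

≈ 11750 RPM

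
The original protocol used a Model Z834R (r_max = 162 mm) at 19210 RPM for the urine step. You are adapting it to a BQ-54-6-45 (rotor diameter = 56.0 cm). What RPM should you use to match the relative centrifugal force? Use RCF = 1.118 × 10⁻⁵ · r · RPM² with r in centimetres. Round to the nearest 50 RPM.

≈ 14600 RPM

Original rotor: r = 162 mm = 16.2 cm
RCF_original = 1.118 × 10⁻⁵ × 16.2 × (19210)² = 1.118 × 10⁻⁵ × 16.2 × 369,024,100 ≈ 66,836.2 × g
Your rotor: r = 56.0 / 2 = 28 cm
66,836.2 = 1.118 × 10⁻⁵ × 28 × N²
N² = 66,836.2 / (31.304 × 10⁻⁵) = 213,506,900
N ≈ √213,506,900 ≈ 14,611.9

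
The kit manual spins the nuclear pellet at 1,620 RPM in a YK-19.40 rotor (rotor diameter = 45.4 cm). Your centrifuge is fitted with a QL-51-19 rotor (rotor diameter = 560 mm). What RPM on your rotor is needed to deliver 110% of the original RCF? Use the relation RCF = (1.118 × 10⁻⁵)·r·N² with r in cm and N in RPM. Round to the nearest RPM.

Original rotor: r = 45.4 / 2 = 22.7 cm
RCF_original = 1.118 × 10⁻⁵ × 22.7 × (1620)² = 1.118 × 10⁻⁵ × 22.7 × 2,624,400 ≈ 666 × g
Target RCF = 1.1 × 666 ≈ 732.6 × g
Your rotor: r = 560 mm / 2 = 280 mm = 28 cm
732.6 = 1.118 × 10⁻⁵ × 28 × N²
N² = 732.6 / (31.304 × 10⁻⁵) = 2,340,276
N ≈ √2,340,276 ≈ 1,529.8

≈ 1530 RPM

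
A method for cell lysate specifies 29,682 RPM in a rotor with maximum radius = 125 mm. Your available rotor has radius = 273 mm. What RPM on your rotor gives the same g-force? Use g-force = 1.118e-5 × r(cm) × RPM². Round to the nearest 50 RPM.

Original rotor: r = 125 mm = 12.5 cm
RCF_original = 1.118 × 10⁻⁵ × 12.5 × (29682)² = 1.118 × 10⁻⁵ × 12.5 × 881,021,124 ≈ 123,122.7 × g
Your rotor: r = 273 mm = 27.3 cm
123,122.7 = 1.118 × 10⁻⁵ × 27.3 × N²
N² = 123,122.7 / (30.5214 × 10⁻⁵) = 403,397,944
N ≈ √403,397,944 ≈ 20,084.8

20100 RPM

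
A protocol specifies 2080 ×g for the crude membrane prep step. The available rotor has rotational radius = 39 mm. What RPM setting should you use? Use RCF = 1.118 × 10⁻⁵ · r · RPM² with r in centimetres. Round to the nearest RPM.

≈ 6907 RPM

r = 39 mm = 3.9 cm
2,080 = 1.118 × 10⁻⁵ × 3.9 × N²
N² = 2,080 / (4.3602 × 10⁻⁵) = 47,704,234
N ≈ √47,704,234 ≈ 6,906.8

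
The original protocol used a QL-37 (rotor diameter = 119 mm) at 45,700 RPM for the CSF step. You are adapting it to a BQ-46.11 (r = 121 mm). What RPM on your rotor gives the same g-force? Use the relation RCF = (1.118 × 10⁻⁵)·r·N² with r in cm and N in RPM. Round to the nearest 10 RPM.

Original rotor: r = 119 mm / 2 = 59.5 mm = 5.95 cm
RCF = 1.118 × 10⁻⁵ × r × N²
RCF_original = 1.118 × 10⁻⁵ × 5.95 × (45700)² = 1.118 × 10⁻⁵ × 5.95 × 2,088,490,000 ≈ 138,928.4 × g
Your rotor: r = 121 mm = 12.1 cm
138,928.4 = 1.118 × 10⁻⁵ × 12.1 × N²
N² = 138,928.4 / (13.5278 × 10⁻⁵) = 1,026,984,432
N ≈ √1,026,984,432 ≈ 32,046.6

32050 RPM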